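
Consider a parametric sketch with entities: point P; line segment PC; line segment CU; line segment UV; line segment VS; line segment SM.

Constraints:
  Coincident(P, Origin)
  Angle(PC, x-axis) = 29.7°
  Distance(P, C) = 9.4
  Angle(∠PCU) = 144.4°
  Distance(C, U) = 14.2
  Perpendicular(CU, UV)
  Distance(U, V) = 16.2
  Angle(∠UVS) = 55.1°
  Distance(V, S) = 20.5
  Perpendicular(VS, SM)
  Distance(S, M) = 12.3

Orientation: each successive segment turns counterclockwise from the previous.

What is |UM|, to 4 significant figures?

11.27

∠UVS = 55.1° gives VS at -79.80° from the x-axis; with |VS| = 20.5, S = (3.011, 4.152). VS is perpendicular to SM, so SM runs at 10.20°; with |SM| = 12.3, M = (15.12, 6.330). Then |UM| = |M − U| = 11.27.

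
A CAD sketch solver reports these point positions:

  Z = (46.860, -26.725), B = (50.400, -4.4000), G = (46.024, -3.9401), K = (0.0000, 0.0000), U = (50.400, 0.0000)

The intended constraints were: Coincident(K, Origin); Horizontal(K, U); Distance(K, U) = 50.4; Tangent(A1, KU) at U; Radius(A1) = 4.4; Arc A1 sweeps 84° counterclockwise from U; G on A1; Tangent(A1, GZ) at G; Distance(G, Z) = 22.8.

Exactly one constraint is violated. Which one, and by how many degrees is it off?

Tangent(A1, GZ) at G — off by 8.10°.

K = (0.00, 0.00) ✓; K.y = 0.00, U.y = 0.00 ✓; |KU| = 50.40 ✓; ∠(BU, UK) = 90.00° ✓; |BU| = 4.400 ✓; bearing(B→G) − bearing(B→U) = 84.00° ✓; |BG| = 4.400 ✓; ∠(BG, GZ) = 81.90° ✗; |GZ| = 22.80 ✓.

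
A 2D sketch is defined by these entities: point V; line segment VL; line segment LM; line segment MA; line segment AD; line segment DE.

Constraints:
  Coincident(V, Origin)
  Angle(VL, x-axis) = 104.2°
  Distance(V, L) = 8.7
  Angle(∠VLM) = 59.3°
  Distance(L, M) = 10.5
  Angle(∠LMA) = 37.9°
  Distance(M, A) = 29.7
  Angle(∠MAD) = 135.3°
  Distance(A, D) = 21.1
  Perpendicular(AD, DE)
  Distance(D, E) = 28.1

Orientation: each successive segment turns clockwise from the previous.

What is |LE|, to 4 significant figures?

32.89

∠MAD = 135.3° gives AD at 156.7° from the x-axis; with |AD| = 21.1, D = (-39.10, 2.961). The perpendicularity gives DE at right angles to AD, so DE runs at 66.70°; with |DE| = 28.1, E = (-27.98, 28.77). Then |LE| = |E − L| = 32.89.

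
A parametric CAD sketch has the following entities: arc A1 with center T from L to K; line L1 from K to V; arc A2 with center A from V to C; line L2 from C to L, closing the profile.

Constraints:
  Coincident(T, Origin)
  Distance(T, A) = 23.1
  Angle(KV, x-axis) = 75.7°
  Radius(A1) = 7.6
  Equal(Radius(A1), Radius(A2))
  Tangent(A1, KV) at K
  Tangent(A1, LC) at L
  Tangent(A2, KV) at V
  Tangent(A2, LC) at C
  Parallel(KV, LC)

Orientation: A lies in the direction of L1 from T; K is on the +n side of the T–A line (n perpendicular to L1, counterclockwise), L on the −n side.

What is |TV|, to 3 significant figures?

24.3

Tangency of A1 to both parallel lines with radius 7.6 puts K and L at T ± 7.6·n: K = (-7.36, 1.88), L = (7.36, -1.88). Equal radii place V and C the same way about A: V = A + 7.6·n = (-1.66, 24.3), C = A − 7.6·n = (13.1, 20.5). Then |TV| = |V − T| = 24.3.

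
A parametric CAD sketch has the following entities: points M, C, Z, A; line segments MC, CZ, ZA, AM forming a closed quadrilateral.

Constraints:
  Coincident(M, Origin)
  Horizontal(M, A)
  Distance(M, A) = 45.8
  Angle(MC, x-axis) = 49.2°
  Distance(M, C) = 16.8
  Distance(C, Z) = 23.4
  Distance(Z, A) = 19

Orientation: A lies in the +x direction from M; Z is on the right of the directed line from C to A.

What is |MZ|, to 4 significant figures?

27.55

Checks: |CZ| = 23.40 ✓; |ZA| = 19.00 ✓.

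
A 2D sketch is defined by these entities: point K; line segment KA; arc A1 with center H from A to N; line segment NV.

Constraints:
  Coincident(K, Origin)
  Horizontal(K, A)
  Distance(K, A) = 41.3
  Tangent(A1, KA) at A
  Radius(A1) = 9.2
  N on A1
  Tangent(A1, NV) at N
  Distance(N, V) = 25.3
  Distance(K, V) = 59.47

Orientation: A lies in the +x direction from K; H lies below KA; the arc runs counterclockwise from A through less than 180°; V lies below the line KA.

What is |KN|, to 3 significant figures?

36.6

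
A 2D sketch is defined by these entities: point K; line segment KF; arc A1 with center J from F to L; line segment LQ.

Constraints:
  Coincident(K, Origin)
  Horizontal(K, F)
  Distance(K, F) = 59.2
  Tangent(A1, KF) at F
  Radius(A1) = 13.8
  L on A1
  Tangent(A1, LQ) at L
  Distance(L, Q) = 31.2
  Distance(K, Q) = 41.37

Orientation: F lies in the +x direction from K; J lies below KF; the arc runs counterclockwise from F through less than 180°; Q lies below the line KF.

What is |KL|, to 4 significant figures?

48.70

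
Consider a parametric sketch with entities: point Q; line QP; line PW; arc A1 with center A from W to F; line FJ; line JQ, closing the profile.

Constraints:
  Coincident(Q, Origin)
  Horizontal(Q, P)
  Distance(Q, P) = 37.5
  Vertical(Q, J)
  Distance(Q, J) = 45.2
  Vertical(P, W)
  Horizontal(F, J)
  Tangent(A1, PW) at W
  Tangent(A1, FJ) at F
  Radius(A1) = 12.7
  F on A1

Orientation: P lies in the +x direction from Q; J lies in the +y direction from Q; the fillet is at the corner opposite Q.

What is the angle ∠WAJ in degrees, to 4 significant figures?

152.9°

Q is at the origin; Q and P share the same y with |QP| = 37.5 and P on the +x side, so P = (37.50, 0.000). Q and J share the same x with |QJ| = 45.2 and J on the +y side, so J = (0.000, 45.20). The virtual corner opposite Q is at (37.50, 45.20). The tangent condition forces AW to be normal to PW and tangency of A1 to FJ means the radius AF is perpendicular to FJ, with radius 12.7, so the center A sits 12.7 in from both sides at A = (24.80, 32.50). That places the tangent points at W = (37.50, 32.50) on PW and F = (24.80, 45.20) on FJ. Then cos ∠WAJ = AW·AJ / (|AW||AJ|), giving 152.9°.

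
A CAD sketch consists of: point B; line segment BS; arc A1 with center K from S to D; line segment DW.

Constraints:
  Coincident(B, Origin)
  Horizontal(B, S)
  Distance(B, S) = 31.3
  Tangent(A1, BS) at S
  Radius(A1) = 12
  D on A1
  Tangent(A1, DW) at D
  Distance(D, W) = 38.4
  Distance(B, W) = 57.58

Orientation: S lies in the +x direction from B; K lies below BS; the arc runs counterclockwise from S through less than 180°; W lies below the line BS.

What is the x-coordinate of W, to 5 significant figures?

25.210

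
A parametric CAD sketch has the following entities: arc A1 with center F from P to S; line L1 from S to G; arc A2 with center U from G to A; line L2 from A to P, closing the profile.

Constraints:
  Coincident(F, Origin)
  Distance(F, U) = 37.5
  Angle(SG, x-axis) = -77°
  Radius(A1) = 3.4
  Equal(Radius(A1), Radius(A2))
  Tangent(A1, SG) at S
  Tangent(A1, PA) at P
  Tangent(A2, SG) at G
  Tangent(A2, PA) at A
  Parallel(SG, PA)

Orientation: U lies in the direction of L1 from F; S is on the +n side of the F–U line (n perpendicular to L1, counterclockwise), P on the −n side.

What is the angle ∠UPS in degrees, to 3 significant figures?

84.8°

The slot axis is L1's direction at -77.0°, so u = (cos -77.0°, sin -77.0°) = (0.225, -0.974) and n = (−sin -77.0°, cos -77.0°) = (0.974, 0.225). F is at the origin and U lies 37.5 along u from F, so U = 37.5·u = (8.44, -36.5). Tangency of A1 to both parallel lines with radius 3.4 puts S and P at F ± 3.4·n: S = (3.31, 0.765), P = (-3.31, -0.765). Then cos ∠UPS = PU·PS / (|PU||PS|), giving 84.8°.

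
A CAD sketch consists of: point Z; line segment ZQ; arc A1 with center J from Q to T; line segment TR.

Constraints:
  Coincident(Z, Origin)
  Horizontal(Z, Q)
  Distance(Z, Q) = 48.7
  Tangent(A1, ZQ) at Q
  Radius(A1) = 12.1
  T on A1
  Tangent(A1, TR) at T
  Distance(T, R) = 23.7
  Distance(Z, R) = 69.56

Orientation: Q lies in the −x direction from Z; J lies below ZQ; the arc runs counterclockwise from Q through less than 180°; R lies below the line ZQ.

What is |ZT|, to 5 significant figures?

62.130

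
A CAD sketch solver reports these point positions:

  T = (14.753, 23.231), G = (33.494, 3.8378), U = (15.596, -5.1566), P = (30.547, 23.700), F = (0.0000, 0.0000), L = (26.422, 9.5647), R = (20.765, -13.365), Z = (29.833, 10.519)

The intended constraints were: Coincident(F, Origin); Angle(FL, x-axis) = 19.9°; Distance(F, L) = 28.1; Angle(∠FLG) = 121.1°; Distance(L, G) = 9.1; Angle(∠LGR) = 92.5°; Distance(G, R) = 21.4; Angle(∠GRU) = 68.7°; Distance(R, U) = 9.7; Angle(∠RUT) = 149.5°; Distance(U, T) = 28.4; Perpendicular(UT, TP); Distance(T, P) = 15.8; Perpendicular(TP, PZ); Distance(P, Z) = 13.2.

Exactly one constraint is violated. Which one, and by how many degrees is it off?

Perpendicular(TP, PZ) — off by 4.80°.

F = (0.00, 0.00) ✓; FL at 19.90° ✓; |FL| = 28.10 ✓; ∠FLG = 121.1° ✓; |LG| = 9.100 ✓; ∠LGR = 92.50° ✓; |GR| = 21.40 ✓; ∠GRU = 68.70° ✓; |RU| = 9.700 ✓; ∠RUT = 149.5° ✓; |UT| = 28.40 ✓; ∠(UT, TP) = 90.00° ✓; |TP| = 15.80 ✓; ∠(TP, PZ) = 94.80° ✗; |PZ| = 13.20 ✓.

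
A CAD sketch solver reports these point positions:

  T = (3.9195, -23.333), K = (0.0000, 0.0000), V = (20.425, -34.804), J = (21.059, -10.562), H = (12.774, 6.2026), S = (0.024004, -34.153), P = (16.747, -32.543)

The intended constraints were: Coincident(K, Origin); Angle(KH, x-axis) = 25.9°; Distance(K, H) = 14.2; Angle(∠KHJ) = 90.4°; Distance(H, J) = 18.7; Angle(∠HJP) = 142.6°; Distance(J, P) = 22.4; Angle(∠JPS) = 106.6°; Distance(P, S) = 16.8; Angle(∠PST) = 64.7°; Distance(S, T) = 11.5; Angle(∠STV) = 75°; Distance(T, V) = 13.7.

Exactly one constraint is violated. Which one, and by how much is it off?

Distance(T, V) = 13.7 — off by 6.40.

K = (0.00, 0.00) ✓; KH at 25.90° ✓; |KH| = 14.20 ✓; ∠KHJ = 90.40° ✓; |HJ| = 18.70 ✓; ∠HJP = 142.6° ✓; |JP| = 22.40 ✓; ∠JPS = 106.6° ✓; |PS| = 16.80 ✓; ∠PST = 64.70° ✓; |ST| = 11.50 ✓; ∠STV = 75.00° ✓; |TV| = 20.10 ✗.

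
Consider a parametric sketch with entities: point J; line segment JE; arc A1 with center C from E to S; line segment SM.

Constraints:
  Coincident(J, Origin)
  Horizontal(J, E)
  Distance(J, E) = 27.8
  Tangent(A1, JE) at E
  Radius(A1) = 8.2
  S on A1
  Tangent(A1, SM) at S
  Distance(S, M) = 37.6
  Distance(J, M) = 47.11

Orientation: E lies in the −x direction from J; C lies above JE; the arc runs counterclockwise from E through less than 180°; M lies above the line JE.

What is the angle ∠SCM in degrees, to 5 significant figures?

77.697°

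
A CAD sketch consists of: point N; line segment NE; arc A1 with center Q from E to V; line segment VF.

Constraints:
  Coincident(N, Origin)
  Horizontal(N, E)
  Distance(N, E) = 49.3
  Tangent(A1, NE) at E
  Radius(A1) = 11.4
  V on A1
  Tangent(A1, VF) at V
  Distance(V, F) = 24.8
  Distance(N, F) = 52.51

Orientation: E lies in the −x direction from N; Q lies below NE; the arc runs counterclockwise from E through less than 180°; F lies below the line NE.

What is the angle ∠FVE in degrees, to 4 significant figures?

110.4°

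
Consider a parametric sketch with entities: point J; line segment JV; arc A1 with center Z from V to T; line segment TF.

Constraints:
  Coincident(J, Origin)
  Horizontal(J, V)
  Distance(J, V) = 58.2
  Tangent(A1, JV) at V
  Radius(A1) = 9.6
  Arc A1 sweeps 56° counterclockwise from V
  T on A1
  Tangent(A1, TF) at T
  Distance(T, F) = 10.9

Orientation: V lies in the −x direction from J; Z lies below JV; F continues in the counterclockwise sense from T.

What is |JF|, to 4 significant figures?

73.46

J is at the origin; JV is horizontal with |JV| = 58.2 and V on the −x side, so V = (-58.20, 0.000). A1 meets JV tangentially, so ZV is at right angles to JV, so Z = V + (0, -9.6) = (-58.20, -9.600). On A1, V sits at bearing 90° from Z; a 56° counterclockwise sweep puts T at bearing 146°, so T = Z + 9.6·(cos 146°, sin 146°) = (-66.16, -4.232). Tangency of A1 to TF means the radius ZT is perpendicular to TF, so TF runs along (−sin 146°, cos 146°); with |TF| = 10.9, F = (-72.25, -13.27). Then |JF| = |F − J| = 73.46.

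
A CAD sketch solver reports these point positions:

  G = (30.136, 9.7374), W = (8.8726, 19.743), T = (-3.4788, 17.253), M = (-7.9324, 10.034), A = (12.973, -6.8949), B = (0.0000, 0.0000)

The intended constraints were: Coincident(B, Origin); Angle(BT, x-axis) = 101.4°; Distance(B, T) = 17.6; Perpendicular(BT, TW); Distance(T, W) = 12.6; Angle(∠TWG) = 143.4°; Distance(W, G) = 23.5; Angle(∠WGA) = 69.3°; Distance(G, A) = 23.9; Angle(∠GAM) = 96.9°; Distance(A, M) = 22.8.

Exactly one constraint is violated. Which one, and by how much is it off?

Distance(A, M) = 22.8 — off by 4.10.

B = (0.00, 0.00) ✓; BT at 101.4° ✓; |BT| = 17.60 ✓; ∠(BT, TW) = 90.00° ✓; |TW| = 12.60 ✓; ∠TWG = 143.4° ✓; |WG| = 23.50 ✓; ∠WGA = 69.30° ✓; |GA| = 23.90 ✓; ∠GAM = 96.90° ✓; |AM| = 26.90 ✗.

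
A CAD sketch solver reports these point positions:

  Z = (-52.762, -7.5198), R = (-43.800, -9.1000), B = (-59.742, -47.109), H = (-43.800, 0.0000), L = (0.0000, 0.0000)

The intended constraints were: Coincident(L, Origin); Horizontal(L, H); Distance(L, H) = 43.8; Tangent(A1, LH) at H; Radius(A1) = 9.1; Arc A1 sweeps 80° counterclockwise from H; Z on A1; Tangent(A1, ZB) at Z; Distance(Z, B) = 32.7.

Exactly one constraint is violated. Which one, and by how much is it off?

Distance(Z, B) = 32.7 — off by 7.50.

L = (0.00, 0.00) ✓; L.y = 0.00, H.y = 0.00 ✓; |LH| = 43.80 ✓; ∠(RH, HL) = 90.00° ✓; |RH| = 9.100 ✓; bearing(R→Z) − bearing(R→H) = 80.00° ✓; |RZ| = 9.100 ✓; ∠(RZ, ZB) = 90.00° ✓; |ZB| = 40.20 ✗.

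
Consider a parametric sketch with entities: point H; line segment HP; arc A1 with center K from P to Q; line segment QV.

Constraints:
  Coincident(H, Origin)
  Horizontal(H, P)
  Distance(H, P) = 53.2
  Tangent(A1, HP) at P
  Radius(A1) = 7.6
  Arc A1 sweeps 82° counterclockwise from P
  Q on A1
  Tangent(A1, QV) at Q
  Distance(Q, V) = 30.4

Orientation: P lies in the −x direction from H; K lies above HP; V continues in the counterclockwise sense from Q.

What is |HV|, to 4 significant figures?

55.32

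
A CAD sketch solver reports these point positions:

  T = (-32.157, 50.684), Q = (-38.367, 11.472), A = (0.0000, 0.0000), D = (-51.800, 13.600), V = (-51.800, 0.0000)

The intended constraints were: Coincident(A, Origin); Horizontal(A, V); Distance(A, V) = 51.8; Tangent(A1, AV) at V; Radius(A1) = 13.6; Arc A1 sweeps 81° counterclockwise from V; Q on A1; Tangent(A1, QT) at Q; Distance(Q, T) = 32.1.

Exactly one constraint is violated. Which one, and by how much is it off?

Distance(Q, T) = 32.1 — off by 7.60.

A = (0.00, 0.00) ✓; A.y = 0.00, V.y = 0.00 ✓; |AV| = 51.80 ✓; ∠(DV, VA) = 90.00° ✓; |DV| = 13.60 ✓; bearing(D→Q) − bearing(D→V) = 81.00° ✓; |DQ| = 13.60 ✓; ∠(DQ, QT) = 90.00° ✓; |QT| = 39.70 ✗.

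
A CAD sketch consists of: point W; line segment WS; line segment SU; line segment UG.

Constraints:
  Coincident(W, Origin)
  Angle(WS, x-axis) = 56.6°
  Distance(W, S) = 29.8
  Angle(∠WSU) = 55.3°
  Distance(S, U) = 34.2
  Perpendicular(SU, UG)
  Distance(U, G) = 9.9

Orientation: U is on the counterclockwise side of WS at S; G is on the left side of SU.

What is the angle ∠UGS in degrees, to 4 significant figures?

73.86°

∠WSU = 55.3°, so SU runs at 56.6° + (180° − 55.3°) = 181.3° from the x-axis; with |SU| = 34.2, U = S + 34.2·(cos 181.3°, sin 181.3°) = (-17.79, 24.10). The perpendicularity gives UG at right angles to SU; with |UG| = 9.9 on the left of SU, G = U + 9.9·(0.02269, -0.9997) = (-17.56, 14.21). Then cos ∠UGS = GU·GS / (|GU||GS|), giving 73.86°.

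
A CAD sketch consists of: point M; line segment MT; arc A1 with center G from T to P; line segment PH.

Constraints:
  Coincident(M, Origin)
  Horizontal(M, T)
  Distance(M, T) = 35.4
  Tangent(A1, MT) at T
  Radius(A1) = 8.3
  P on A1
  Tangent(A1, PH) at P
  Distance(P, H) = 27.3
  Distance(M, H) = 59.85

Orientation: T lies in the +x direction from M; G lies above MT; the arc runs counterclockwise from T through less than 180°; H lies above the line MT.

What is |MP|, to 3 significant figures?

43.9

Checks: M.y = 0.00, T.y = 0.00 ✓; |GP| = 8.300 ✓; ∠(GP, PH) = 90.00° ✓; |PH| = 27.30 ✓; |MH| = 59.85 ✓.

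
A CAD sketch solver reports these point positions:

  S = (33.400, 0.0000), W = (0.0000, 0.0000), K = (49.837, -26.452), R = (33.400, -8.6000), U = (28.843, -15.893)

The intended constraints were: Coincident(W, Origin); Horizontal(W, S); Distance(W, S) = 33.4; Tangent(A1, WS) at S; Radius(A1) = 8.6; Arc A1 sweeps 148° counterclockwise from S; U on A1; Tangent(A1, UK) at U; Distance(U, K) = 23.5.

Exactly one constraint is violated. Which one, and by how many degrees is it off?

Tangent(A1, UK) at U — off by 5.30°.

W = (0.00, 0.00) ✓; W.y = 0.00, S.y = 0.00 ✓; |WS| = 33.40 ✓; ∠(RS, SW) = 90.00° ✓; |RS| = 8.600 ✓; bearing(R→U) − bearing(R→S) = 148.0° ✓; |RU| = 8.600 ✓; ∠(RU, UK) = 84.70° ✗; |UK| = 23.50 ✓.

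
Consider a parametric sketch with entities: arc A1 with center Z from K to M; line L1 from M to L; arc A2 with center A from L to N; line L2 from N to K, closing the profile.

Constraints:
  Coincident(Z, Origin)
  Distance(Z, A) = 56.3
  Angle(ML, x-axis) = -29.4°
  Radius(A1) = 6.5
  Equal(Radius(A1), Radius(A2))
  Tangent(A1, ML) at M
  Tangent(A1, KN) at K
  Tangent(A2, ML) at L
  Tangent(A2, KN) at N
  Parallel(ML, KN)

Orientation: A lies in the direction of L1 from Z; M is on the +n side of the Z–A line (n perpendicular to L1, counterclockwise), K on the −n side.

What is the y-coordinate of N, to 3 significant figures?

-33.3

The slot axis is L1's direction at -29.4°, so u = (cos -29.4°, sin -29.4°) = (0.871, -0.491) and n = (−sin -29.4°, cos -29.4°) = (0.491, 0.871). Z is at the origin and A lies 56.3 along u from Z, so A = 56.3·u = (49.0, -27.6). Tangency of A1 to both parallel lines with radius 6.5 puts M and K at Z ± 6.5·n: M = (3.19, 5.66), K = (-3.19, -5.66). Equal radii place L and N the same way about A: L = A + 6.5·n = (52.2, -22.0), N = A − 6.5·n = (45.9, -33.3). So N.y = -33.3.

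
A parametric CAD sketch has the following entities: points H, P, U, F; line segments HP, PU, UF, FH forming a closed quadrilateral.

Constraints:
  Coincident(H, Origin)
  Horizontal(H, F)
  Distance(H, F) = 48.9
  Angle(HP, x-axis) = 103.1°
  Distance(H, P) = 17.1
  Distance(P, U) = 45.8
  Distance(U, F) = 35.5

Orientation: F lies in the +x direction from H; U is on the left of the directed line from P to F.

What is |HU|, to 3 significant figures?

51.4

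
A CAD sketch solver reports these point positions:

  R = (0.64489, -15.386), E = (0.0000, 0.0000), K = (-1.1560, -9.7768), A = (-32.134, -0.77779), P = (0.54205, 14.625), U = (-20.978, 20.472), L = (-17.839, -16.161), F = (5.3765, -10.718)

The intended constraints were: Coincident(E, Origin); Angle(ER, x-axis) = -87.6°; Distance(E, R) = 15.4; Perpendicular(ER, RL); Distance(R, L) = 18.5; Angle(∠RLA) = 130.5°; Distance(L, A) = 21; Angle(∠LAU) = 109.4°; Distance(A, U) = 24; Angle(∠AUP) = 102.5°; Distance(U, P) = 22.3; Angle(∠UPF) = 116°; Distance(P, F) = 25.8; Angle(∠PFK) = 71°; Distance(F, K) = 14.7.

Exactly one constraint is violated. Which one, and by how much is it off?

Distance(F, K) = 14.7 — off by 8.10.

E = (0.00, 0.00) ✓; ER at -87.60° ✓; |ER| = 15.40 ✓; ∠(ER, RL) = 90.00° ✓; |RL| = 18.50 ✓; ∠RLA = 130.5° ✓; |LA| = 21.00 ✓; ∠LAU = 109.4° ✓; |AU| = 24.00 ✓; ∠AUP = 102.5° ✓; |UP| = 22.30 ✓; ∠UPF = 116.0° ✓; |PF| = 25.80 ✓; ∠PFK = 71.00° ✓; |FK| = 6.600 ✗.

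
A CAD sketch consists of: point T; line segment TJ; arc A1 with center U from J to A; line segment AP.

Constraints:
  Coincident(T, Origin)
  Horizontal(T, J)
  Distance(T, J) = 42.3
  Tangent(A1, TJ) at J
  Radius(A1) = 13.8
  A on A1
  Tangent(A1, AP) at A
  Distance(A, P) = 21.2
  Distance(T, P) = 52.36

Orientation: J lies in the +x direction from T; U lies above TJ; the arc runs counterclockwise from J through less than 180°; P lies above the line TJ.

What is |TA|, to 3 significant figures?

56.9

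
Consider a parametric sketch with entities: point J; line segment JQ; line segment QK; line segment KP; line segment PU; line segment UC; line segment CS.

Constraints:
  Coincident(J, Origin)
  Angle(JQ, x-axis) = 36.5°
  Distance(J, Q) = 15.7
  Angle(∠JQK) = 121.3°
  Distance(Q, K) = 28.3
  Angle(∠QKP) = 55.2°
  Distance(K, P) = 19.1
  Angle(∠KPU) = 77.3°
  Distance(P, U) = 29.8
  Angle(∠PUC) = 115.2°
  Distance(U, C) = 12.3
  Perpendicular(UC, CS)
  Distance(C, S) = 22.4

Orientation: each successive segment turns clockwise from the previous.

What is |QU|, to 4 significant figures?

6.855

∠QKP = 55.2° gives KP at -147.0° from the x-axis; with |KP| = 19.1, P = (22.80, -11.76). ∠KPU = 77.3° gives PU at 110.3° from the x-axis; with |PU| = 29.8, U = (12.47, 16.19). Then |QU| = |U − Q| = 6.855.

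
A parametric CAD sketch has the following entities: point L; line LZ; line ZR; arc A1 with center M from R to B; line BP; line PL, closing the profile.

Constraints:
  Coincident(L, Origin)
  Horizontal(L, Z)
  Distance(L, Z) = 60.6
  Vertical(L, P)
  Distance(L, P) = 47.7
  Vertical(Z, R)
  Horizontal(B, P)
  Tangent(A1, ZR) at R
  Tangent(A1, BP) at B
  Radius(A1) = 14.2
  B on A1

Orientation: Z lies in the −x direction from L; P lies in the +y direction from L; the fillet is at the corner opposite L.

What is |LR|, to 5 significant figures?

69.243

L is at the origin; LZ is horizontal with |LZ| = 60.6 and Z on the −x side, so Z = (-60.600, 0.0000). L and P share the same x with |LP| = 47.7 and P on the +y side, so P = (0.0000, 47.700). The virtual corner opposite L is at (-60.600, 47.700). The tangent condition forces MR to be normal to ZR and the tangent condition forces MB to be normal to BP, with radius 14.2, so the center M sits 14.2 in from both sides at M = (-46.400, 33.500). That places the tangent points at R = (-60.600, 33.500) on ZR and B = (-46.400, 47.700) on BP. Then |LR| = |R − L| = 69.243.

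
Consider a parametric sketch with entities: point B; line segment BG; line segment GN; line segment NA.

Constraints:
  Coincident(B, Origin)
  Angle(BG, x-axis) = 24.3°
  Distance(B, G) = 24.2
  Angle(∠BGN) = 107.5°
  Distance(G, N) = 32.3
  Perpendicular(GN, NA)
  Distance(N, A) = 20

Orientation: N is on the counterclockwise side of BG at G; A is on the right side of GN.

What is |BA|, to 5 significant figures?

58.500

∠BGN = 107.5°, so GN runs at 24.3° + (180° − 107.5°) = 96.800° from the x-axis; with |GN| = 32.3, N = G + 32.3·(cos 96.800°, sin 96.800°) = (18.232, 42.031). The perpendicularity gives NA at right angles to GN; with |NA| = 20.0 on the right of GN, A = N + 20.0·(0.99297, 0.11840) = (38.091, 44.400). Then |BA| = |A − B| = 58.500.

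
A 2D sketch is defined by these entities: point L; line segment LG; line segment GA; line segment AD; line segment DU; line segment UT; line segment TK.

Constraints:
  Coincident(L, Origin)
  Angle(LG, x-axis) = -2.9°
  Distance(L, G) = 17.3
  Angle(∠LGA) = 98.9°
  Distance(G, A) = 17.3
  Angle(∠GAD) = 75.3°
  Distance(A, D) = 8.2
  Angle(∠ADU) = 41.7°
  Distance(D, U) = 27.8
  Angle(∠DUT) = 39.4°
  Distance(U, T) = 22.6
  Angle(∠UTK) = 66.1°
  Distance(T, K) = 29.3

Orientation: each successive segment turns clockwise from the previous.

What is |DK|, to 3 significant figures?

14.1

L is at the origin; LG runs at -2.9° with length 17.3, so G = (17.3, -0.875). ∠LGA = 98.9° gives GA at -84.0° from the x-axis; with |GA| = 17.3, A = (19.1, -18.1). ∠GAD = 75.3° gives AD at 171° from the x-axis; with |AD| = 8.2, D = (11.0, -16.8). ∠ADU = 41.7° gives DU at 33.0° from the x-axis; with |DU| = 27.8, U = (34.3, -1.70). ∠DUT = 39.4° gives UT at -108° from the x-axis; with |UT| = 22.6, T = (27.5, -23.2). ∠UTK = 66.1° gives TK at 138° from the x-axis; with |TK| = 29.3, K = (5.52, -3.83). Then |DK| = |K − D| = 14.1.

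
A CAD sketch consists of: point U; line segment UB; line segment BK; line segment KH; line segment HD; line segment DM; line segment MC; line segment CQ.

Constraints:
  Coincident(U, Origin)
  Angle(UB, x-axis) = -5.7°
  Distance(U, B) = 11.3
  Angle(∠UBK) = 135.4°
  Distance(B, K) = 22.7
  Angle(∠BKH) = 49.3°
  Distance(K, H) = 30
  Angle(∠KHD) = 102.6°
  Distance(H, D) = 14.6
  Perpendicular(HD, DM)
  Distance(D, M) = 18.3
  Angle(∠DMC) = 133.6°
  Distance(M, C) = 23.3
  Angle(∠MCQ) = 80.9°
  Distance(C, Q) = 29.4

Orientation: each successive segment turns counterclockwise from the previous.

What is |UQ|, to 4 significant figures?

35.84

U is at the origin; UB runs at -5.7° with length 11.3, so B = (11.24, -1.122). ∠UBK = 135.4° gives BK at 38.90° from the x-axis; with |BK| = 22.7, K = (28.91, 13.13). ∠BKH = 49.3° gives KH at 169.6° from the x-axis; with |KH| = 30.0, H = (-0.5969, 18.55). ∠KHD = 102.6° gives HD at -113.0° from the x-axis; with |HD| = 14.6, D = (-6.302, 5.109). The perpendicularity gives DM at right angles to HD, so DM runs at -23.00°; with |DM| = 18.3, M = (10.54, -2.042). ∠DMC = 133.6° gives MC at 23.40° from the x-axis; with |MC| = 23.3, C = (31.93, 7.212). ∠MCQ = 80.9° gives CQ at 122.5° from the x-axis; with |CQ| = 29.4, Q = (16.13, 32.01). Then |UQ| = |Q − U| = 35.84.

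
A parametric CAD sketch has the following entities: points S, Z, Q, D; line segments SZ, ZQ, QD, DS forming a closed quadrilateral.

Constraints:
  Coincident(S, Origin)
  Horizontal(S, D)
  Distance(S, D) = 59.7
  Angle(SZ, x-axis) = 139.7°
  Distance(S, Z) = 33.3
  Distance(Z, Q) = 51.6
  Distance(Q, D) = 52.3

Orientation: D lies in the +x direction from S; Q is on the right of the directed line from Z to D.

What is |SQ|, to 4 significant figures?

18.89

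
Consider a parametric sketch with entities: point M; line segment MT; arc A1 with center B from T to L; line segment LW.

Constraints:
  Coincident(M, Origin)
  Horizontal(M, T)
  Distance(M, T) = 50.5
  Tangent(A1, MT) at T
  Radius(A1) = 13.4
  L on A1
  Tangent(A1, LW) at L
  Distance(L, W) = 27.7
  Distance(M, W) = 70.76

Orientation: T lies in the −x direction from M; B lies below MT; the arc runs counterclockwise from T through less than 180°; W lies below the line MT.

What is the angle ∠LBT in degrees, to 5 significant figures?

106.24°

Checks: |BL| = 13.40 ✓; ∠(BL, LW) = 90.00° ✓; |LW| = 27.70 ✓; |MW| = 70.76 ✓.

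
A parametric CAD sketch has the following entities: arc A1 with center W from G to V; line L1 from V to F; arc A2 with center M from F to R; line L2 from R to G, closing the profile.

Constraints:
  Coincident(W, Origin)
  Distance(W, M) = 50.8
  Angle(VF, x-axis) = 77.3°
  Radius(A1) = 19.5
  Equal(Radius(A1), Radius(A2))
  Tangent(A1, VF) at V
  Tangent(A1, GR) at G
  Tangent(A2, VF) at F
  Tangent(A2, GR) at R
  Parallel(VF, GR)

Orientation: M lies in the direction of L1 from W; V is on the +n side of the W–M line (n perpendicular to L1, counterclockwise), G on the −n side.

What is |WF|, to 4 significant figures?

54.41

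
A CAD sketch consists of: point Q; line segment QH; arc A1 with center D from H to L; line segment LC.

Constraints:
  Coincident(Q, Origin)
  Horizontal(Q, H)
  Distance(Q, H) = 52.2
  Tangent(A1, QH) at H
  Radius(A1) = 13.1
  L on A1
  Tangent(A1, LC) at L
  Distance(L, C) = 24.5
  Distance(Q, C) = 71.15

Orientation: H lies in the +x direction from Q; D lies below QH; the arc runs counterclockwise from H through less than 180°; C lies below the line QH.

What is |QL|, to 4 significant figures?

47.73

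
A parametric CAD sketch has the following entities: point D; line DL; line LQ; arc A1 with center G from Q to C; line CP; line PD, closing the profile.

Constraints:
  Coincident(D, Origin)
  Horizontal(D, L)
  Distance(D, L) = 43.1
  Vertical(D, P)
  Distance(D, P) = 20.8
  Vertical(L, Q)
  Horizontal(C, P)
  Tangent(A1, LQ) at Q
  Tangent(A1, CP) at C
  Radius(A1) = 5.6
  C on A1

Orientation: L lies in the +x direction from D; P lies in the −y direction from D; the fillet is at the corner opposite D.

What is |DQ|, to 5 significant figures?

45.702

The virtual corner opposite D is at (43.100, -20.800). The tangent condition forces GQ to be normal to LQ and the tangent condition forces GC to be normal to CP, with radius 5.6, so the center G sits 5.6 in from both sides at G = (37.500, -15.200). That places the tangent points at Q = (43.100, -15.200) on LQ and C = (37.500, -20.800) on CP. Then |DQ| = |Q − D| = 45.702.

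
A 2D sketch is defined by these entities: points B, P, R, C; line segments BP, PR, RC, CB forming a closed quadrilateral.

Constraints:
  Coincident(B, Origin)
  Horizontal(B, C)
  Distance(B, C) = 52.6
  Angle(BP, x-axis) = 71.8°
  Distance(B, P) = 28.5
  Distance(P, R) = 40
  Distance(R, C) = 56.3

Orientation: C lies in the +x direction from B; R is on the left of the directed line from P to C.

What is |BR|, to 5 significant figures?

66.423

B is at the origin; B and C share the same y with |BC| = 52.6 and C in +x, so C = (52.6, 0). BP runs at 71.8° with |BP| = 28.5, so P = (8.9015, 27.074). R is determined by |PR| = 40.0 and |RC| = 56.3 together: it lies at the intersection of circle(P, 40.0) and circle(C, 56.3). With |PC| = 51.406, the foot of the radical line on PC is 10.435 from P and the perpendicular offset is √(40.0² − 10.435²) = 38.615. Taking the left-of-PC solution: R = (38.110, 54.403).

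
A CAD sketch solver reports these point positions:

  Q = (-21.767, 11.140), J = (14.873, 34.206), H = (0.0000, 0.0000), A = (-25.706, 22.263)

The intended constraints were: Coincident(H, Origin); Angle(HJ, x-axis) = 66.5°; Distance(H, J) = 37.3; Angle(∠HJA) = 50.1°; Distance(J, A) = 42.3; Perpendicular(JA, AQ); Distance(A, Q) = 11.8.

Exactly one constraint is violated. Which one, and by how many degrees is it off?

Perpendicular(JA, AQ) — off by 3.10°.

H = (0.00, 0.00) ✓; HJ at 66.50° ✓; |HJ| = 37.30 ✓; ∠HJA = 50.10° ✓; |JA| = 42.30 ✓; ∠(JA, AQ) = 93.10° ✗; |AQ| = 11.80 ✓.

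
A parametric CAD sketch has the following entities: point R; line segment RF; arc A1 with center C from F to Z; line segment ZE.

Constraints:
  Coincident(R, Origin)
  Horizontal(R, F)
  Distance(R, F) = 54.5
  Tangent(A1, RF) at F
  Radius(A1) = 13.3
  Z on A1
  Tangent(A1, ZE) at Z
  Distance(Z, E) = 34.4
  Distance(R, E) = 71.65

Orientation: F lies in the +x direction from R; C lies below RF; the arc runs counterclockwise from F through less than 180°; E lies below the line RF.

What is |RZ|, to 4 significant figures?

45.05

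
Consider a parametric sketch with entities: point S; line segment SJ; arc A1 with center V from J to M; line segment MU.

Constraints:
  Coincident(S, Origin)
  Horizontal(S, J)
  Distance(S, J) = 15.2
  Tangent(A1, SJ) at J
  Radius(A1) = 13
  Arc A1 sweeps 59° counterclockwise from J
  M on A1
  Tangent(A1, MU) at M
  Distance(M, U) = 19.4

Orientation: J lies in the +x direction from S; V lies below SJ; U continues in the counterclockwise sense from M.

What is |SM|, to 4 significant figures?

7.497

S is at the origin; S and J share the same y with |SJ| = 15.2 and J on the +x side, so J = (15.20, 0.000). Tangency of A1 to SJ means the radius VJ is perpendicular to SJ, so V = J + (0, -13) = (15.20, -13.00). On A1, J sits at bearing 90° from V; a 59° counterclockwise sweep puts M at bearing 149°, so M = V + 13.0·(cos 149°, sin 149°) = (4.057, -6.305). Then |SM| = |M − S| = 7.497.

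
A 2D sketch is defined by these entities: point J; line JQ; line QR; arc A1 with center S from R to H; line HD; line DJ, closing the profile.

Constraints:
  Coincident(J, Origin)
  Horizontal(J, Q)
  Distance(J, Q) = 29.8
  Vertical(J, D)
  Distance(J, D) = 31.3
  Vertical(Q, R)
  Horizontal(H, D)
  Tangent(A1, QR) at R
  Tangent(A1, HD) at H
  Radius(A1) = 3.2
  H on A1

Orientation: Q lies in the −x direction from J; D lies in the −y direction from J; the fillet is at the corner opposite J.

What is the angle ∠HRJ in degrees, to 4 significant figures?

88.32°

J is at the origin; J and Q share the same y with |JQ| = 29.8 and Q on the −x side, so Q = (-29.80, 0.000). JD is vertical with |JD| = 31.3 and D on the −y side, so D = (0.000, -31.30). The virtual corner opposite J is at (-29.80, -31.30). A1 meets QR tangentially, so SR is at right angles to QR and since A1 is tangent to HD there, SH ⟂ HD, with radius 3.2, so the center S sits 3.2 in from both sides at S = (-26.60, -28.10). That places the tangent points at R = (-29.80, -28.10) on QR and H = (-26.60, -31.30) on HD. Then cos ∠HRJ = RH·RJ / (|RH||RJ|), giving 88.32°.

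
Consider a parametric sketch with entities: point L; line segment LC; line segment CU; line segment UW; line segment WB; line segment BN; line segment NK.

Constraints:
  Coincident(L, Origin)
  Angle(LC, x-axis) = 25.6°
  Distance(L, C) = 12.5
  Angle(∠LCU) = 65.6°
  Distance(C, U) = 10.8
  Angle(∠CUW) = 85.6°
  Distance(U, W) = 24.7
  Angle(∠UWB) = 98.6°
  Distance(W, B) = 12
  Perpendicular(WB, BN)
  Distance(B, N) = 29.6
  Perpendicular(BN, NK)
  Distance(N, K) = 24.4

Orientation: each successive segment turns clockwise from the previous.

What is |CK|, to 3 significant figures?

20.0

WB ⟂ BN, so BN runs at 5.40°; with |BN| = 29.6, N = (15.2, 10.7). BN is perpendicular to NK, so NK runs at -84.6°; with |NK| = 24.4, K = (17.5, -13.6). Then |CK| = |K − C| = 20.0.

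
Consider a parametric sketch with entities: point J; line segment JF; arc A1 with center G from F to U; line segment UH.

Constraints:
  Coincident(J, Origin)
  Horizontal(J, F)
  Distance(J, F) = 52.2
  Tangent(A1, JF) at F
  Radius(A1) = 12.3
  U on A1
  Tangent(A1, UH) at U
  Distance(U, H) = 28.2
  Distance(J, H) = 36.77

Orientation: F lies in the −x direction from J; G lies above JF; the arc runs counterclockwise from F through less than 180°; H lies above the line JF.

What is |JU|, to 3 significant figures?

42.8

J is at the origin; J and F share the same y with |JF| = 52.2 and F on the −x side, so F = (-52.2, 0.00). Tangency of A1 to JF means the radius GF is perpendicular to JF, so G = F + (0, 12.3) = (-52.2, 12.3). Since GU ⟂ UH (tangency), |GH| = √(12.3² + 28.2²) = 30.8 regardless of where U sits on A1. So H lies on both circle(J, 36.77) and circle(G, 30.8); the above-JF intersection is H = (-25.1, 26.9). U is the foot of the tangent from H: U = (-42.5, 4.70).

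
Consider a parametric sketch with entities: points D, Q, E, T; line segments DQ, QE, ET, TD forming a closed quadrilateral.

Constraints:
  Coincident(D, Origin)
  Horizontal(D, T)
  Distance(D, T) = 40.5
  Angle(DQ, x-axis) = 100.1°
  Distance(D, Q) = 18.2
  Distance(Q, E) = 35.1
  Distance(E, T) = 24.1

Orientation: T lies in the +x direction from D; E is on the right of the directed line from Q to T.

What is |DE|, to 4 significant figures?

20.85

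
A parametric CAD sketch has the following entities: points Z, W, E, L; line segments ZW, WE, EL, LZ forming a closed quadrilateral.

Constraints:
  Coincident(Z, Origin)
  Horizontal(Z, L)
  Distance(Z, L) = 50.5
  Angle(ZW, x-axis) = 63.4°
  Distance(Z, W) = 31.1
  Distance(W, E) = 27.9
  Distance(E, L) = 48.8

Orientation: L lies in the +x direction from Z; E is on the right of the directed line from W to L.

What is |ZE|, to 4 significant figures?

3.225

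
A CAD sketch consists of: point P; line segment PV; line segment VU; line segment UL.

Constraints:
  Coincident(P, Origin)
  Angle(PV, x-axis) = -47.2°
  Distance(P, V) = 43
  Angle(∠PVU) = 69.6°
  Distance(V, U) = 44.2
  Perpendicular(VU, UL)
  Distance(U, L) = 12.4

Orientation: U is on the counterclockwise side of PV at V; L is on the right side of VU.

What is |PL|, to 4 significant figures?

60.26

P is at the origin; PV runs at -47.2° with length 43.0, so V = 43.0·(cos -47.2°, sin -47.2°) = (29.22, -31.55). ∠PVU = 69.6°, so VU runs at -47.2° + (180° − 69.6°) = 63.20° from the x-axis; with |VU| = 44.2, U = V + 44.2·(cos 63.20°, sin 63.20°) = (49.14, 7.902). The perpendicularity gives UL at right angles to VU; with |UL| = 12.4 on the right of VU, L = U + 12.4·(0.8926, -0.4509) = (60.21, 2.311). Then |PL| = |L − P| = 60.26.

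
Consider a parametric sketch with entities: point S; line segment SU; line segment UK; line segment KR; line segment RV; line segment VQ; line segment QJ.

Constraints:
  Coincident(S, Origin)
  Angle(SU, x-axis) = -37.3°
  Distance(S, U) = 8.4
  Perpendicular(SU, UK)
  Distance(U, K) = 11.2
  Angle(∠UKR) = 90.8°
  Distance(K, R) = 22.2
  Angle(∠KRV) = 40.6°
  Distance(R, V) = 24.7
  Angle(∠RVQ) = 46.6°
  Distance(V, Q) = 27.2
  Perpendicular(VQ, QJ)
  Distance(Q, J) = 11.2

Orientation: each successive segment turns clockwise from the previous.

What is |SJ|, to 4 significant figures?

23.18

S is at the origin; SU runs at -37.3° with length 8.4, so U = (6.682, -5.090). SU ⟂ UK, so UK runs at -127.3°; with |UK| = 11.2, K = (-0.1051, -14.00). ∠UKR = 90.8° gives KR at 143.5° from the x-axis; with |KR| = 22.2, R = (-17.95, -0.7945). ∠KRV = 40.6° gives RV at 4.100° from the x-axis; with |RV| = 24.7, V = (6.686, 0.9714). ∠RVQ = 46.6° gives VQ at -129.3° from the x-axis; with |VQ| = 27.2, Q = (-10.54, -20.08). The perpendicularity gives QJ at right angles to VQ, so QJ runs at 140.7°; with |QJ| = 11.2, J = (-19.21, -12.98). Then |SJ| = |J − S| = 23.18.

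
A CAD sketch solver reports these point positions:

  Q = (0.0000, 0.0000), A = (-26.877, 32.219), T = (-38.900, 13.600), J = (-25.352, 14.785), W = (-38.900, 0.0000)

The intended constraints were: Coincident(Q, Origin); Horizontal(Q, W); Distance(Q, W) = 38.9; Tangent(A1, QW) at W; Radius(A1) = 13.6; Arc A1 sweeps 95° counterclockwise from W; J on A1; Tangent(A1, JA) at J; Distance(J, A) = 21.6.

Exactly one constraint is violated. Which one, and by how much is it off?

Distance(J, A) = 21.6 — off by 4.10.

Q = (0.00, 0.00) ✓; Q.y = 0.00, W.y = 0.00 ✓; |QW| = 38.90 ✓; ∠(TW, WQ) = 90.00° ✓; |TW| = 13.60 ✓; bearing(T→J) − bearing(T→W) = 95.00° ✓; |TJ| = 13.60 ✓; ∠(TJ, JA) = 90.00° ✓; |JA| = 17.50 ✗.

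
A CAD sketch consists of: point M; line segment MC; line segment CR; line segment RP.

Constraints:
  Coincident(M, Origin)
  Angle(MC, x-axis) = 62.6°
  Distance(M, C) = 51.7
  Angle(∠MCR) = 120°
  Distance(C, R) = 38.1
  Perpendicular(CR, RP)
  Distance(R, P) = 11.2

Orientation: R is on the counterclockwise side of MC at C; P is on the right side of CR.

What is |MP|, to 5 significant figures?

84.986

M is at the origin; MC runs at 62.6° with length 51.7, so C = 51.7·(cos 62.6°, sin 62.6°) = (23.792, 45.900). ∠MCR = 120.0°, so CR runs at 62.6° + (180° − 120.0°) = 122.60° from the x-axis; with |CR| = 38.1, R = C + 38.1·(cos 122.60°, sin 122.60°) = (3.2652, 77.997). CR ⟂ RP; with |RP| = 11.2 on the right of CR, P = R + 11.2·(0.84245, 0.53877) = (12.701, 84.032). Then |MP| = |P − M| = 84.986.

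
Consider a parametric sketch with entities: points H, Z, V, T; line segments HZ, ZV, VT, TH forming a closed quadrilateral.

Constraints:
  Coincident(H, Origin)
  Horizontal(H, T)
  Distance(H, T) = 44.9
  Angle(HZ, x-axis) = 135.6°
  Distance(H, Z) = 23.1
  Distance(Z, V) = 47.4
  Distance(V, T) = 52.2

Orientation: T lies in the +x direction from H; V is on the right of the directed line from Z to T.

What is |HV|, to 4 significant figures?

27.97

H is at the origin; H and T share the same y with |HT| = 44.9 and T in +x, so T = (44.9, 0). HZ runs at 135.6° with |HZ| = 23.1, so Z = (-16.50, 16.16). V is determined by |ZV| = 47.4 and |VT| = 52.2 together: it lies at the intersection of circle(Z, 47.4) and circle(T, 52.2). With |ZT| = 63.50, the foot of the radical line on ZT is 27.98 from Z and the perpendicular offset is √(47.4² − 27.98²) = 38.26. Taking the right-of-ZT solution: V = (0.8189, -27.96).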